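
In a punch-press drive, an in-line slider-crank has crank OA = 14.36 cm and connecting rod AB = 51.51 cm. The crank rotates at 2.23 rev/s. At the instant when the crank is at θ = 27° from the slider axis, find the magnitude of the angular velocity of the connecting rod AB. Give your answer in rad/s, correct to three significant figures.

ω = 14.01 rad/s (converted from 2.23 rev/s).
The rod makes angle φ with the slider axis where L sinφ = r sinθ; differentiating, L cosφ·φ̇ = r ω cosθ.
L cosφ = √(L² − r² sin²θ) = 0.51096 m.
|ω_rod| = r ω |cosθ| / √(L² − r² sin²θ) = 0.1436·14.01·0.89101/0.51096 = 3.5086 rad/s.

3.51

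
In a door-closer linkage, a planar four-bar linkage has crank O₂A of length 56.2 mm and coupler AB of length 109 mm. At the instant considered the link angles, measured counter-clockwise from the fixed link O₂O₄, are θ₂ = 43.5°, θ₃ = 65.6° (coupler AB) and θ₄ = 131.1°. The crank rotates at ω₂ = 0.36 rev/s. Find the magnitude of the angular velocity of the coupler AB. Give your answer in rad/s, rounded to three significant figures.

1.28

ω₂ = 2.262 rad/s (from 0.36 rev/s).
Differentiating the loop-closure r₂e^{iθ₂}+r₃e^{iθ₃}=r₁+r₄e^{iθ₄} gives r₂ω₂e^{iθ₂}+r₃ω₃e^{iθ₃}=r₄ω₄e^{iθ₄}.
Eliminating the other unknown: ω₃ = r₂ω₂ sin(θ₄−θ₂) / [r₃ sin(θ₃−θ₄)].
Numerator sine = +0.99912; denominator sine = -0.90996.
Result = 0.0562·2.262·(+0.99912) / (0.109·(-0.90996)) = -1.2805 rad/s; magnitude 1.2805 rad/s.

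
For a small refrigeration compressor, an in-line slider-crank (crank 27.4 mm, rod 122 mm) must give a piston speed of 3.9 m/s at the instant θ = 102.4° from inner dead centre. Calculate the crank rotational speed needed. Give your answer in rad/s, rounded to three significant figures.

153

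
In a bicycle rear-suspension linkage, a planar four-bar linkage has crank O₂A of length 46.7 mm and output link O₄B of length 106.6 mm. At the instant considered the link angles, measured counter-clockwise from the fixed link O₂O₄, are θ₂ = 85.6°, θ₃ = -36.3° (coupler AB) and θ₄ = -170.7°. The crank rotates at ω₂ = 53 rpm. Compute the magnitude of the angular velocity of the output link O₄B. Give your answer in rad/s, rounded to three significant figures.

ω₂ = 5.55 rad/s (from 53 rpm).
Differentiating the loop-closure r₂e^{iθ₂}+r₃e^{iθ₃}=r₁+r₄e^{iθ₄} gives r₂ω₂e^{iθ₂}+r₃ω₃e^{iθ₃}=r₄ω₄e^{iθ₄}.
Eliminating the other unknown: ω₄ = r₂ω₂ sin(θ₂−θ₃) / [r₄ sin(θ₄−θ₃)].
Numerator sine = +0.84897; denominator sine = -0.71447.
Result = 0.0467·5.55·(+0.84897) / (0.1066·(-0.71447)) = -2.8892 rad/s; magnitude 2.8892 rad/s.

2.89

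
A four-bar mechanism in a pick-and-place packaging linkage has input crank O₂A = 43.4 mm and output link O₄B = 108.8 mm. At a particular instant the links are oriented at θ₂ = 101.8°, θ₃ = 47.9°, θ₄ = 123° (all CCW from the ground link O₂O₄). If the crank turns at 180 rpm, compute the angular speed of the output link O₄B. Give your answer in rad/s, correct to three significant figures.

6.29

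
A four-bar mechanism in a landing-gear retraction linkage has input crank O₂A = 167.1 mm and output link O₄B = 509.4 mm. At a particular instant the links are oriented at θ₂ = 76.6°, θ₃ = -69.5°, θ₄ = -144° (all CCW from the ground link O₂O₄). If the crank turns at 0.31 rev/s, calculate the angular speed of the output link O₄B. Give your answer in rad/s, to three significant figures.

0.370

ω₂ = 1.948 rad/s (from 0.31 rev/s).
Differentiating the loop-closure r₂e^{iθ₂}+r₃e^{iθ₃}=r₁+r₄e^{iθ₄} gives r₂ω₂e^{iθ₂}+r₃ω₃e^{iθ₃}=r₄ω₄e^{iθ₄}.
Eliminating the other unknown: ω₄ = r₂ω₂ sin(θ₂−θ₃) / [r₄ sin(θ₄−θ₃)].
Numerator sine = +0.55775; denominator sine = -0.96363.
Result = 0.1671·1.948·(+0.55775) / (0.5094·(-0.96363)) = -0.36981 rad/s; magnitude 0.36981 rad/s.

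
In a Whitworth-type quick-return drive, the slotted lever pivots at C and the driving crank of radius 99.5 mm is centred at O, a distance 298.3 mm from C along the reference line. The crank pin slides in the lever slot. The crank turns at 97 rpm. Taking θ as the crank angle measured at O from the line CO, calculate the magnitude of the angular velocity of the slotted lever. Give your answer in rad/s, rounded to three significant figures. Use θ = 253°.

0.152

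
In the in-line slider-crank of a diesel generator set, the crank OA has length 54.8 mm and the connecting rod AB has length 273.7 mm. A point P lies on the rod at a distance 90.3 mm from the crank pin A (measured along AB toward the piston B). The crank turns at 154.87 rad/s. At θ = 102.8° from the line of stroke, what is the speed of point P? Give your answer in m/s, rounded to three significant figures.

8.25

ω = 154.9 rad/s.  Crank-pin speed |V_A| = rω = 8.4869 m/s, perpendicular to OA.
Rod angle: sinφ = −(r/L) sinθ ⇒ φ = -11.259°; ω_rod = −rω cosθ/√(L²−r²sin²θ) = +7.0046 rad/s.
V_P = V_A + ω_rod × AP, with AP = 0.0903 m along the rod.
Components: V_Px = −rω sinθ − a·ω_rod·sinφ = -8.1525 m/s;  V_Py = rω cosθ + a·ω_rod·cosφ = -1.2599 m/s.
|V_P| = √(V_Px² + V_Py²) = 8.2493 m/s.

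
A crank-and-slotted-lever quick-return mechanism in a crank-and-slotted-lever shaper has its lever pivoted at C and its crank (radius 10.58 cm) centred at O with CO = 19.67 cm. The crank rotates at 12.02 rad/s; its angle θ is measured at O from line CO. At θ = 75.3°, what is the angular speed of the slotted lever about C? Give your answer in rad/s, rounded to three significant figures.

3.28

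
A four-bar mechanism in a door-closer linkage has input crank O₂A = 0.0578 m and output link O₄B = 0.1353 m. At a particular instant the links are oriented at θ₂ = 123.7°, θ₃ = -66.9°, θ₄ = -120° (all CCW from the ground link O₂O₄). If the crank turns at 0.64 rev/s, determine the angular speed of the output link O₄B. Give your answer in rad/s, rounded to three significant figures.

ω₂ = 4.021 rad/s (from 0.64 rev/s).
Differentiating the loop-closure r₂e^{iθ₂}+r₃e^{iθ₃}=r₁+r₄e^{iθ₄} gives r₂ω₂e^{iθ₂}+r₃ω₃e^{iθ₃}=r₄ω₄e^{iθ₄}.
Eliminating the other unknown: ω₄ = r₂ω₂ sin(θ₂−θ₃) / [r₄ sin(θ₄−θ₃)].
Numerator sine = -0.18395; denominator sine = -0.79968.
Result = 0.0578·4.021·(-0.18395) / (0.1353·(-0.79968)) = +0.39516 rad/s; magnitude 0.39516 rad/s.

0.395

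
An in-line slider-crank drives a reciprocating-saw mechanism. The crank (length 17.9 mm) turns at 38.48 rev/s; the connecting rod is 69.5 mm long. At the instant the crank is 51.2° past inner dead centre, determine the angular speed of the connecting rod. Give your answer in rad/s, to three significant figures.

ω = 241.8 rad/s (converted from 38.48 rev/s).
The rod makes angle φ with the slider axis where L sinφ = r sinθ; differentiating, L cosφ·φ̇ = r ω cosθ.
L cosφ = √(L² − r² sin²θ) = 0.068086 m.
|ω_rod| = r ω |cosθ| / √(L² − r² sin²θ) = 0.0179·241.8·0.62660/0.068086 = 39.83 rad/s.

39.8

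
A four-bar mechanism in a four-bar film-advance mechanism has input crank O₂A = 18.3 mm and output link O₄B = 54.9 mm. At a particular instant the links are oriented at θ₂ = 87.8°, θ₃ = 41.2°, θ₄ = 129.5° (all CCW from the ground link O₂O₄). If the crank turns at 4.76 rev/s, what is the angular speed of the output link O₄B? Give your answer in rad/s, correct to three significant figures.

ω₂ = 29.91 rad/s (from 4.76 rev/s).
Differentiating the loop-closure r₂e^{iθ₂}+r₃e^{iθ₃}=r₁+r₄e^{iθ₄} gives r₂ω₂e^{iθ₂}+r₃ω₃e^{iθ₃}=r₄ω₄e^{iθ₄}.
Eliminating the other unknown: ω₄ = r₂ω₂ sin(θ₂−θ₃) / [r₄ sin(θ₄−θ₃)].
Numerator sine = +0.72657; denominator sine = +0.99956.
Result = 0.0183·29.91·(+0.72657) / (0.0549·(+0.99956)) = +7.2466 rad/s; magnitude 7.2466 rad/s.

7.25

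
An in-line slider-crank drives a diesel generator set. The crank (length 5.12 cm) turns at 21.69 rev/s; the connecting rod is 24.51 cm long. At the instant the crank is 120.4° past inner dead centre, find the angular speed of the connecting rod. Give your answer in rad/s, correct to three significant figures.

ω = 136.3 rad/s (converted from 21.69 rev/s).
The rod makes angle φ with the slider axis where L sinφ = r sinθ; differentiating, L cosφ·φ̇ = r ω cosθ.
L cosφ = √(L² − r² sin²θ) = 0.24109 m.
|ω_rod| = r ω |cosθ| / √(L² − r² sin²θ) = 0.0512·136.3·0.50603/0.24109 = 14.646 rad/s.

14.6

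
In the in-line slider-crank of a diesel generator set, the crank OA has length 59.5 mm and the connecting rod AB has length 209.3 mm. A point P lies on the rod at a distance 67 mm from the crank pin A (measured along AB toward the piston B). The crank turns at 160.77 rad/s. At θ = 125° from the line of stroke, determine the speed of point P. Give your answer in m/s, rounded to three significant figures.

8.30

ω = 160.8 rad/s.  Crank-pin speed |V_A| = rω = 9.5658 m/s, perpendicular to OA.
Rod angle: sinφ = −(r/L) sinθ ⇒ φ = -13.466°; ω_rod = −rω cosθ/√(L²−r²sin²θ) = +26.956 rad/s.
V_P = V_A + ω_rod × AP, with AP = 0.067 m along the rod.
Components: V_Px = −rω sinθ − a·ω_rod·sinφ = -7.4153 m/s;  V_Py = rω cosθ + a·ω_rod·cosφ = -3.7303 m/s.
|V_P| = √(V_Px² + V_Py²) = 8.3007 m/s.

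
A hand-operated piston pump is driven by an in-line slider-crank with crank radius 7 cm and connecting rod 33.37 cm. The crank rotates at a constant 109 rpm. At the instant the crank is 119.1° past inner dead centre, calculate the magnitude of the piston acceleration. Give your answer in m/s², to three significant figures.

ω = 2π·109/60 = 11.41 rad/s
x(θ) = r cosθ + √(L² − r² sin²θ); with ω constant, a = ω²·d²x/dθ².
d²x/dθ² = −r cosθ − r²(cos2θ)/√u − r⁴ sin²2θ/(4u^{3/2}),  u = L² − r² sin²θ = 0.107615 m².
Substituting r = 0.07 m, L = 0.3337 m, θ = 119.1°: d²x/dθ² = +0.041792 m.
a = ω²·d²x/dθ² = (11.41)²·(+0.041792) = +5.445 m/s²;  |a| = 5.445 m/s².

5.45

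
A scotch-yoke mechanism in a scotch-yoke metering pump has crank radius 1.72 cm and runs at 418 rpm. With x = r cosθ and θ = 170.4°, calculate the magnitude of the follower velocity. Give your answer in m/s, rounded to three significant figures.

0.126

ω = 43.77 rad/s (from 418 rpm).
x = r cosθ ⇒ ẋ = −rω sinθ.
|v| = rω|sinθ| = 0.0172·43.77·|sin 170.4°| = 0.12556 m/s.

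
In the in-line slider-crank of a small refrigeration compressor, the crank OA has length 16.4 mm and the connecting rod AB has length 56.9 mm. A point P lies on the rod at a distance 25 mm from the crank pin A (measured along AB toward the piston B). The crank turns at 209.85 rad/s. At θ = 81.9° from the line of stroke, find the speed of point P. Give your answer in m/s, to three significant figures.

ω = 209.8 rad/s.  Crank-pin speed |V_A| = rω = 3.4415 m/s, perpendicular to OA.
Rod angle: sinφ = −(r/L) sinθ ⇒ φ = -16.580°; ω_rod = −rω cosθ/√(L²−r²sin²θ) = -8.892 rad/s.
V_P = V_A + ω_rod × AP, with AP = 0.025 m along the rod.
Components: V_Px = −rω sinθ − a·ω_rod·sinφ = -3.4706 m/s;  V_Py = rω cosθ + a·ω_rod·cosφ = +0.27186 m/s.
|V_P| = √(V_Px² + V_Py²) = 3.4813 m/s.

3.48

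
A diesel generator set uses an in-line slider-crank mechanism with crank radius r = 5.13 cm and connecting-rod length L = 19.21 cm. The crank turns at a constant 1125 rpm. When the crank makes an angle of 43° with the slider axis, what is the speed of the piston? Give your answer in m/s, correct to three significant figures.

4.94

ω = 2π·1125/60 = 117.8 rad/s
For an in-line slider-crank, x = r cosθ + √(L² − r² sin²θ), so v = −rω sinθ·[1 + r cosθ/√(L² − r² sin²θ)].
With r = 0.0513 m, L = 0.1921 m, θ = 43°: √(L² − r² sin²θ) = 0.18889 m.
v = −0.0513·117.8·0.68200·[1 + 0.0513·0.73135/0.18889] = -4.9405 m/s.
|v| = 4.9405 m/s.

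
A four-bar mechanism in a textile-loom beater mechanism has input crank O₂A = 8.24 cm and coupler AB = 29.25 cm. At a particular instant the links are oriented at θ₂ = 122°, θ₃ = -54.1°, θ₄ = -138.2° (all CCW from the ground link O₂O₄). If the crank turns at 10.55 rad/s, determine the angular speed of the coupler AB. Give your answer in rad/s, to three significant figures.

2.94

ω₂ = 10.55 rad/s
Differentiating the loop-closure r₂e^{iθ₂}+r₃e^{iθ₃}=r₁+r₄e^{iθ₄} gives r₂ω₂e^{iθ₂}+r₃ω₃e^{iθ₃}=r₄ω₄e^{iθ₄}.
Eliminating the other unknown: ω₃ = r₂ω₂ sin(θ₄−θ₂) / [r₃ sin(θ₃−θ₄)].
Numerator sine = +0.98541; denominator sine = +0.99470.
Result = 0.0824·10.55·(+0.98541) / (0.2925·(+0.99470)) = +2.9443 rad/s; magnitude 2.9443 rad/s.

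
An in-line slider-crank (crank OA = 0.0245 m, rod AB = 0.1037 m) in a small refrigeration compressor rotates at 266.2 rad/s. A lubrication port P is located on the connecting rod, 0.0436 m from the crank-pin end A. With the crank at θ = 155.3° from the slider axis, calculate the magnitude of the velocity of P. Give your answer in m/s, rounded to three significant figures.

4.23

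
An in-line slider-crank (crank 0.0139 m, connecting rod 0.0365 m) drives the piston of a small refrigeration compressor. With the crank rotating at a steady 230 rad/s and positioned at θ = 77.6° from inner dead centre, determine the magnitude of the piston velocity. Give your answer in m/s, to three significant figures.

ω = 230 rad/s
For an in-line slider-crank, x = r cosθ + √(L² − r² sin²θ), so v = −rω sinθ·[1 + r cosθ/√(L² − r² sin²θ)].
With r = 0.0139 m, L = 0.0365 m, θ = 77.6°: √(L² − r² sin²θ) = 0.033881 m.
v = −0.0139·230·0.97667·[1 + 0.0139·0.21474/0.033881] = -3.3975 m/s.
|v| = 3.3975 m/s.

3.40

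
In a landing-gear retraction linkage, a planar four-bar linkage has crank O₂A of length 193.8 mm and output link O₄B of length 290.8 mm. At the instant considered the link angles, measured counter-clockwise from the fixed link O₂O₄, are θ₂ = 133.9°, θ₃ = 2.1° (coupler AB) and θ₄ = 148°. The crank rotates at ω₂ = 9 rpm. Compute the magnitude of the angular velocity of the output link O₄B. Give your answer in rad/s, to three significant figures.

0.835

ω₂ = 0.9425 rad/s (from 9 rpm).
Differentiating the loop-closure r₂e^{iθ₂}+r₃e^{iθ₃}=r₁+r₄e^{iθ₄} gives r₂ω₂e^{iθ₂}+r₃ω₃e^{iθ₃}=r₄ω₄e^{iθ₄}.
Eliminating the other unknown: ω₄ = r₂ω₂ sin(θ₂−θ₃) / [r₄ sin(θ₄−θ₃)].
Numerator sine = +0.74548; denominator sine = +0.56064.
Result = 0.1938·0.9425·(+0.74548) / (0.2908·(+0.56064)) = +0.83518 rad/s; magnitude 0.83518 rad/s.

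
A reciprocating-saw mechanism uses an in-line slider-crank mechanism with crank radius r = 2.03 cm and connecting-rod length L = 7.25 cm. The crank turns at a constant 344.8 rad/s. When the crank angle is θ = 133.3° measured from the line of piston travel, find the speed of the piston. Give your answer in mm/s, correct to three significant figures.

4090

ω = 344.8 rad/s
For an in-line slider-crank, x = r cosθ + √(L² − r² sin²θ), so v = −rω sinθ·[1 + r cosθ/√(L² − r² sin²θ)].
With r = 0.0203 m, L = 0.0725 m, θ = 133.3°: √(L² − r² sin²θ) = 0.070979 m.
v = −0.0203·344.8·0.72777·[1 + 0.0203·-0.68582/0.070979] = -4.0948 m/s.
|v| = 4.0948 m/s = 4094.8 mm/s.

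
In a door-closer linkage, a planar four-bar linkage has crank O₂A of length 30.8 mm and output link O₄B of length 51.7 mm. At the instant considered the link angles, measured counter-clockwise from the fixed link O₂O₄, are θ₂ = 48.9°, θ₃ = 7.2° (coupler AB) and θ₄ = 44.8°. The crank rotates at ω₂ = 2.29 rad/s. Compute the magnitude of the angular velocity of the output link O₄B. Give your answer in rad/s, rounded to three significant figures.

1.49

ω₂ = 2.29 rad/s
Differentiating the loop-closure r₂e^{iθ₂}+r₃e^{iθ₃}=r₁+r₄e^{iθ₄} gives r₂ω₂e^{iθ₂}+r₃ω₃e^{iθ₃}=r₄ω₄e^{iθ₄}.
Eliminating the other unknown: ω₄ = r₂ω₂ sin(θ₂−θ₃) / [r₄ sin(θ₄−θ₃)].
Numerator sine = +0.66523; denominator sine = +0.61015.
Result = 0.0308·2.29·(+0.66523) / (0.0517·(+0.61015)) = +1.4874 rad/s; magnitude 1.4874 rad/s.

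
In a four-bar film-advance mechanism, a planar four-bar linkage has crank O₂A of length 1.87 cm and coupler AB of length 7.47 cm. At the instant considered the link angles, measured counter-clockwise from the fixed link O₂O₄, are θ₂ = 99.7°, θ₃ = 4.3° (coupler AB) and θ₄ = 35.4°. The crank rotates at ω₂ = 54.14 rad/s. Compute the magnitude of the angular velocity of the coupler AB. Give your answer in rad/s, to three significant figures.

23.6

ω₂ = 54.14 rad/s
Differentiating the loop-closure r₂e^{iθ₂}+r₃e^{iθ₃}=r₁+r₄e^{iθ₄} gives r₂ω₂e^{iθ₂}+r₃ω₃e^{iθ₃}=r₄ω₄e^{iθ₄}.
Eliminating the other unknown: ω₃ = r₂ω₂ sin(θ₄−θ₂) / [r₃ sin(θ₃−θ₄)].
Numerator sine = -0.90108; denominator sine = -0.51653.
Result = 0.0187·54.14·(-0.90108) / (0.0747·(-0.51653)) = +23.643 rad/s; magnitude 23.643 rad/s.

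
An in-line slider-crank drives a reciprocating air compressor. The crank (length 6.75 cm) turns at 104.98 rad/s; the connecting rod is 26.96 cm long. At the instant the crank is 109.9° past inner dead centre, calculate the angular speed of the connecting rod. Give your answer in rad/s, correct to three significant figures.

ω = 105 rad/s
The rod makes angle φ with the slider axis where L sinφ = r sinθ; differentiating, L cosφ·φ̇ = r ω cosθ.
L cosφ = √(L² − r² sin²θ) = 0.26202 m.
|ω_rod| = r ω |cosθ| / √(L² − r² sin²θ) = 0.0675·105·0.34038/0.26202 = 9.2052 rad/s.

9.21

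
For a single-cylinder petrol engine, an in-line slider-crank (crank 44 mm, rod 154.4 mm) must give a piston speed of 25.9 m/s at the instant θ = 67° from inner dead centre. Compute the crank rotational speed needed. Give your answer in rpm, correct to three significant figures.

For an in-line slider-crank, |v_piston| = rω|sinθ|·[1 + r cosθ/√(L² − r² sin²θ)].
With r = 0.044 m, L = 0.1544 m, θ = 67°: the bracketed kinematic factor |dx/dθ| = 0.045176 m.
ω = v/|dx/dθ| = 25.9/0.045176 = 573.32 rad/s.
N = 60ω/(2π) = 5474.8 rpm.

5470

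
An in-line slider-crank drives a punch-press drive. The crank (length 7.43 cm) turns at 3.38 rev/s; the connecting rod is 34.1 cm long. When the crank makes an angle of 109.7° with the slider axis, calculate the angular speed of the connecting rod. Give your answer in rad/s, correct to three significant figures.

1.59

ω = 21.24 rad/s (converted from 3.38 rev/s).
The rod makes angle φ with the slider axis where L sinφ = r sinθ; differentiating, L cosφ·φ̇ = r ω cosθ.
L cosφ = √(L² − r² sin²θ) = 0.33375 m.
|ω_rod| = r ω |cosθ| / √(L² − r² sin²θ) = 0.0743·21.24·0.33710/0.33375 = 1.5937 rad/s.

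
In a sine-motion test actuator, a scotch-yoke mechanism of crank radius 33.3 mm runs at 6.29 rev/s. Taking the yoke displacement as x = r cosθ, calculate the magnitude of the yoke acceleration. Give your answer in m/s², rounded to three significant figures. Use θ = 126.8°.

31.2

ω = 39.52 rad/s (from 6.29 rev/s).
x = r cosθ ⇒ ẍ = −rω² cosθ (ω constant).
|a| = rω²|cosθ| = 0.0333·(39.52)²·|cos 126.8°| = 31.157 m/s².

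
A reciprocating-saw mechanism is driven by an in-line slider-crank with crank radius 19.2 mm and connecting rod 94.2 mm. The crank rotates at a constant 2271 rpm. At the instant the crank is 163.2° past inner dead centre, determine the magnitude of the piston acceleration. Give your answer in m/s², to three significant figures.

854

ω = 2π·2271/60 = 237.8 rad/s
x(θ) = r cosθ + √(L² − r² sin²θ); with ω constant, a = ω²·d²x/dθ².
d²x/dθ² = −r cosθ − r²(cos2θ)/√u − r⁴ sin²2θ/(4u^{3/2}),  u = L² − r² sin²θ = 0.00884284 m².
Substituting r = 0.0192 m, L = 0.0942 m, θ = 163.2°: d²x/dθ² = +0.015103 m.
a = ω²·d²x/dθ² = (237.8)²·(+0.015103) = +854.18 m/s²;  |a| = 854.18 m/s².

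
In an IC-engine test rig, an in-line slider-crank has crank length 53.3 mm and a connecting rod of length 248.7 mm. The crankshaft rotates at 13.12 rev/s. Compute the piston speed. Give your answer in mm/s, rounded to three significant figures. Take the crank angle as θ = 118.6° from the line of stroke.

ω = 2π·13.1 = 82.44 rad/s
For an in-line slider-crank, x = r cosθ + √(L² − r² sin²θ), so v = −rω sinθ·[1 + r cosθ/√(L² − r² sin²θ)].
With r = 0.0533 m, L = 0.2487 m, θ = 118.6°: √(L² − r² sin²θ) = 0.24426 m.
v = −0.0533·82.44·0.87798·[1 + 0.0533·-0.47869/0.24426] = -3.4547 m/s.
|v| = 3.4547 m/s = 3454.7 mm/s.

3450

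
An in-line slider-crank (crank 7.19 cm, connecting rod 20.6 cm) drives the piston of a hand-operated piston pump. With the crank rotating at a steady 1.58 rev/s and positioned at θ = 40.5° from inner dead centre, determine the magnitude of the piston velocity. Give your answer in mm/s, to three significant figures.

590

ω = 2π·1.58 = 9.927 rad/s
For an in-line slider-crank, x = r cosθ + √(L² − r² sin²θ), so v = −rω sinθ·[1 + r cosθ/√(L² − r² sin²θ)].
With r = 0.0719 m, L = 0.206 m, θ = 40.5°: √(L² − r² sin²θ) = 0.20064 m.
v = −0.0719·9.927·0.64945·[1 + 0.0719·0.76041/0.20064] = -0.58988 m/s.
|v| = 0.58988 m/s = 589.88 mm/s.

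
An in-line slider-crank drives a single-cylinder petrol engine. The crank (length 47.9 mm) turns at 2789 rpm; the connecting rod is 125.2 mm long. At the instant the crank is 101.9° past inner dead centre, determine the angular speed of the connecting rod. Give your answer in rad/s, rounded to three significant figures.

ω = 292.1 rad/s (converted from 2789 rpm).
The rod makes angle φ with the slider axis where L sinφ = r sinθ; differentiating, L cosφ·φ̇ = r ω cosθ.
L cosφ = √(L² − r² sin²θ) = 0.1161 m.
|ω_rod| = r ω |cosθ| / √(L² − r² sin²θ) = 0.0479·292.1·0.20620/0.1161 = 24.848 rad/s.

24.8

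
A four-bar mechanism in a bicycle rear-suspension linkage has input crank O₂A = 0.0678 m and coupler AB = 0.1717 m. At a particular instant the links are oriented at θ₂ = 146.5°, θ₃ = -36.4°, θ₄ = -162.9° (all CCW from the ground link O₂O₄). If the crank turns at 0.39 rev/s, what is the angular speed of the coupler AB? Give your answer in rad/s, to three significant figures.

0.930

ω₂ = 2.45 rad/s (from 0.39 rev/s).
Differentiating the loop-closure r₂e^{iθ₂}+r₃e^{iθ₃}=r₁+r₄e^{iθ₄} gives r₂ω₂e^{iθ₂}+r₃ω₃e^{iθ₃}=r₄ω₄e^{iθ₄}.
Eliminating the other unknown: ω₃ = r₂ω₂ sin(θ₄−θ₂) / [r₃ sin(θ₃−θ₄)].
Numerator sine = +0.77273; denominator sine = +0.80386.
Result = 0.0678·2.45·(+0.77273) / (0.1717·(+0.80386)) = +0.93015 rad/s; magnitude 0.93015 rad/s.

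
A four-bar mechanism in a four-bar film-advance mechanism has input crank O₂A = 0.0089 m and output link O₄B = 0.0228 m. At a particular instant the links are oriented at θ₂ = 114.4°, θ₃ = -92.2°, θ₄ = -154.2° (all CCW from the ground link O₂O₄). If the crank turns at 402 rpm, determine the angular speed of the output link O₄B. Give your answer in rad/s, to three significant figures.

8.33

ω₂ = 42.1 rad/s (from 402 rpm).
Differentiating the loop-closure r₂e^{iθ₂}+r₃e^{iθ₃}=r₁+r₄e^{iθ₄} gives r₂ω₂e^{iθ₂}+r₃ω₃e^{iθ₃}=r₄ω₄e^{iθ₄}.
Eliminating the other unknown: ω₄ = r₂ω₂ sin(θ₂−θ₃) / [r₄ sin(θ₄−θ₃)].
Numerator sine = -0.44776; denominator sine = -0.88295.
Result = 0.0089·42.1·(-0.44776) / (0.0228·(-0.88295)) = +8.3333 rad/s; magnitude 8.3333 rad/s.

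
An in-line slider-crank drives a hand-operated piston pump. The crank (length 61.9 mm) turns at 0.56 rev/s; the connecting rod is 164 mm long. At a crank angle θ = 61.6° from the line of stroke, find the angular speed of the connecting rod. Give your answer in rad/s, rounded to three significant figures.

ω = 3.519 rad/s (converted from 0.56 rev/s).
The rod makes angle φ with the slider axis where L sinφ = r sinθ; differentiating, L cosφ·φ̇ = r ω cosθ.
L cosφ = √(L² − r² sin²θ) = 0.1547 m.
|ω_rod| = r ω |cosθ| / √(L² − r² sin²θ) = 0.0619·3.519·0.47562/0.1547 = 0.66964 rad/s.

0.670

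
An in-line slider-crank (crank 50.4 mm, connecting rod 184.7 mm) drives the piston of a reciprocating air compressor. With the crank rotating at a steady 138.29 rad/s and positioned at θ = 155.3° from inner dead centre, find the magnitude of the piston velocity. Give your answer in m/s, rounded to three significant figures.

ω = 138.3 rad/s
For an in-line slider-crank, x = r cosθ + √(L² − r² sin²θ), so v = −rω sinθ·[1 + r cosθ/√(L² − r² sin²θ)].
With r = 0.0504 m, L = 0.1847 m, θ = 155.3°: √(L² − r² sin²θ) = 0.1835 m.
v = −0.0504·138.3·0.41787·[1 + 0.0504·-0.90851/0.1835] = -2.1857 m/s.
|v| = 2.1857 m/s.

2.19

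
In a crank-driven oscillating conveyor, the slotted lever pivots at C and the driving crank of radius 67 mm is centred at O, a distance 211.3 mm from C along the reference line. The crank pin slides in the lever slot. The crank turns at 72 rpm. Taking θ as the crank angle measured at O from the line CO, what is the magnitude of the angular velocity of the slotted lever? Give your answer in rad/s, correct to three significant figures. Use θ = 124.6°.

0.810

ω = 7.54 rad/s (from 72 rpm).
Crank pin A relative to C: A = (d + r cosθ, r sinθ); lever angle φ = atan2(r sinθ, d + r cosθ).
Differentiating tanφ: φ̇ = rω(d cosθ + r)/(d² + r² + 2dr cosθ).
d² + r² + 2dr cosθ = |CA|² = 0.0330586 m²;  d cosθ + r = -0.052985 m.
|ω_lever| = |0.067·7.54·-0.052985| / 0.0330586 = 0.80967 rad/s.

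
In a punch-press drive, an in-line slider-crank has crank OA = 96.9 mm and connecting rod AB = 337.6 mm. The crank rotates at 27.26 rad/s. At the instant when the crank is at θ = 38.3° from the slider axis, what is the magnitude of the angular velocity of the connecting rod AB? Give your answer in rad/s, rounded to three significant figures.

6.24

ω = 27.26 rad/s
The rod makes angle φ with the slider axis where L sinφ = r sinθ; differentiating, L cosφ·φ̇ = r ω cosθ.
L cosφ = √(L² − r² sin²θ) = 0.33222 m.
|ω_rod| = r ω |cosθ| / √(L² − r² sin²θ) = 0.0969·27.26·0.78478/0.33222 = 6.2399 rad/s.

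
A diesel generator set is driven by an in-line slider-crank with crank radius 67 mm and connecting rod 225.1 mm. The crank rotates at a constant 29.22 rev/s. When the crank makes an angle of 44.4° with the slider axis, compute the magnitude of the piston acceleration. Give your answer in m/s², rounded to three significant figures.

1640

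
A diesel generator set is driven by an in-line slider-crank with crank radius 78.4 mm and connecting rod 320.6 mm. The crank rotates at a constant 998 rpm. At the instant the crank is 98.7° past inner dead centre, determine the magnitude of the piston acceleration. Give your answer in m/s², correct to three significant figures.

335

ω = 2π·998/60 = 104.5 rad/s
x(θ) = r cosθ + √(L² − r² sin²θ); with ω constant, a = ω²·d²x/dθ².
d²x/dθ² = −r cosθ − r²(cos2θ)/√u − r⁴ sin²2θ/(4u^{3/2}),  u = L² − r² sin²θ = 0.0967784 m².
Substituting r = 0.0784 m, L = 0.3206 m, θ = 98.7°: d²x/dθ² = +0.030685 m.
a = ω²·d²x/dθ² = (104.5)²·(+0.030685) = +335.15 m/s²;  |a| = 335.15 m/s².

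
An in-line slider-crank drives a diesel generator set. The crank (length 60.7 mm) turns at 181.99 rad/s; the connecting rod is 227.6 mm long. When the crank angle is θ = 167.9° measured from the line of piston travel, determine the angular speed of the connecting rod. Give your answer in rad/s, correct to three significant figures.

47.5

ω = 182 rad/s
The rod makes angle φ with the slider axis where L sinφ = r sinθ; differentiating, L cosφ·φ̇ = r ω cosθ.
L cosφ = √(L² − r² sin²θ) = 0.22724 m.
|ω_rod| = r ω |cosθ| / √(L² − r² sin²θ) = 0.0607·182·0.97778/0.22724 = 47.532 rad/s.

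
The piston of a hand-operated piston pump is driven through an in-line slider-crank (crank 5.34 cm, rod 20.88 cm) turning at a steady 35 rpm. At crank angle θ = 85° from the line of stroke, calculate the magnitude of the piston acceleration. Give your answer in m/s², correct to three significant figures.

0.124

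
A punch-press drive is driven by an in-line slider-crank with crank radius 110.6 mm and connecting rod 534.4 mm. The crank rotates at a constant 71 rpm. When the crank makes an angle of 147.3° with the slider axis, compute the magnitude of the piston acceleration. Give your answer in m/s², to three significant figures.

ω = 2π·71/60 = 7.435 rad/s
x(θ) = r cosθ + √(L² − r² sin²θ); with ω constant, a = ω²·d²x/dθ².
d²x/dθ² = −r cosθ − r²(cos2θ)/√u − r⁴ sin²2θ/(4u^{3/2}),  u = L² − r² sin²θ = 0.282013 m².
Substituting r = 0.1106 m, L = 0.5344 m, θ = 147.3°: d²x/dθ² = +0.083276 m.
a = ω²·d²x/dθ² = (7.435)²·(+0.083276) = +4.6036 m/s²;  |a| = 4.6036 m/s².

4.60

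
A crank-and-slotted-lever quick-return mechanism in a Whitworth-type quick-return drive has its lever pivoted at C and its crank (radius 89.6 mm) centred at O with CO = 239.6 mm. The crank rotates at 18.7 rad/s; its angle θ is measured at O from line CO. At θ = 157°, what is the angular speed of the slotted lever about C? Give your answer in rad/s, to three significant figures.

8.47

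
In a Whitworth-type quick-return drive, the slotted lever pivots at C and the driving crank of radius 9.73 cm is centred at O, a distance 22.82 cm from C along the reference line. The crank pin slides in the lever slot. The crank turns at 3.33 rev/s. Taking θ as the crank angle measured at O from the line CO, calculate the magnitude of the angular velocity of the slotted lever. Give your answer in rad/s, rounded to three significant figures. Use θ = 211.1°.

8.49

ω = 20.92 rad/s (from 3.33 rev/s).
Crank pin A relative to C: A = (d + r cosθ, r sinθ); lever angle φ = atan2(r sinθ, d + r cosθ).
Differentiating tanφ: φ̇ = rω(d cosθ + r)/(d² + r² + 2dr cosθ).
d² + r² + 2dr cosθ = |CA|² = 0.0235177 m²;  d cosθ + r = -0.0981 m.
|ω_lever| = |0.0973·20.92·-0.0981| / 0.0235177 = 8.492 rad/s.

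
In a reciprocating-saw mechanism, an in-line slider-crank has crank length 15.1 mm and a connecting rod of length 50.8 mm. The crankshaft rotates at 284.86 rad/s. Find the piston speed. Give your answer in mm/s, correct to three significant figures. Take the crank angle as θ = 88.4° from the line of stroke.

4340

ω = 284.9 rad/s
For an in-line slider-crank, x = r cosθ + √(L² − r² sin²θ), so v = −rω sinθ·[1 + r cosθ/√(L² − r² sin²θ)].
With r = 0.0151 m, L = 0.0508 m, θ = 88.4°: √(L² − r² sin²θ) = 0.048506 m.
v = −0.0151·284.9·0.99961·[1 + 0.0151·0.02792/0.048506] = -4.3371 m/s.
|v| = 4.3371 m/s = 4337.1 mm/s.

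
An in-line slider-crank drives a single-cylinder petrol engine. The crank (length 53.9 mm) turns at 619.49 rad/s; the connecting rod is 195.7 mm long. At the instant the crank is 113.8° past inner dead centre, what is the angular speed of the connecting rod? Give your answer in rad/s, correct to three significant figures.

71.1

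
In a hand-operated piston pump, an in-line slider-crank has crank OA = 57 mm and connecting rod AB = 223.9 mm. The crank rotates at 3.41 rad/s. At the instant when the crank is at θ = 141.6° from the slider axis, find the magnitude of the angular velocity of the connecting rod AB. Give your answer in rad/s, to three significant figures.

ω = 3.41 rad/s
The rod makes angle φ with the slider axis where L sinφ = r sinθ; differentiating, L cosφ·φ̇ = r ω cosθ.
L cosφ = √(L² − r² sin²θ) = 0.22108 m.
|ω_rod| = r ω |cosθ| / √(L² − r² sin²θ) = 0.057·3.41·0.78369/0.22108 = 0.689 rad/s.

0.689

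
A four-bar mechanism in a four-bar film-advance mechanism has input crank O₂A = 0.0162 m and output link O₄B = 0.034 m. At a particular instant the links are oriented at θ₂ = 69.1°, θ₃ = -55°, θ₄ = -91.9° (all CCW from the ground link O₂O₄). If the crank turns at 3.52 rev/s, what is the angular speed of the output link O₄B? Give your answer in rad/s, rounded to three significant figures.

ω₂ = 22.12 rad/s (from 3.52 rev/s).
Differentiating the loop-closure r₂e^{iθ₂}+r₃e^{iθ₃}=r₁+r₄e^{iθ₄} gives r₂ω₂e^{iθ₂}+r₃ω₃e^{iθ₃}=r₄ω₄e^{iθ₄}.
Eliminating the other unknown: ω₄ = r₂ω₂ sin(θ₂−θ₃) / [r₄ sin(θ₄−θ₃)].
Numerator sine = +0.82806; denominator sine = -0.60042.
Result = 0.0162·22.12·(+0.82806) / (0.034·(-0.60042)) = -14.533 rad/s; magnitude 14.533 rad/s.

14.5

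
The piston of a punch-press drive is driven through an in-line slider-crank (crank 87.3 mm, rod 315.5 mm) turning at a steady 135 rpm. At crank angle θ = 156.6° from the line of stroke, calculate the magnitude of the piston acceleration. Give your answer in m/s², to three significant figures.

12.6

ω = 2π·135/60 = 14.14 rad/s
x(θ) = r cosθ + √(L² − r² sin²θ); with ω constant, a = ω²·d²x/dθ².
d²x/dθ² = −r cosθ − r²(cos2θ)/√u − r⁴ sin²2θ/(4u^{3/2}),  u = L² − r² sin²θ = 0.0983382 m².
Substituting r = 0.0873 m, L = 0.3155 m, θ = 156.6°: d²x/dθ² = +0.063233 m.
a = ω²·d²x/dθ² = (14.14)²·(+0.063233) = +12.638 m/s²;  |a| = 12.638 m/s².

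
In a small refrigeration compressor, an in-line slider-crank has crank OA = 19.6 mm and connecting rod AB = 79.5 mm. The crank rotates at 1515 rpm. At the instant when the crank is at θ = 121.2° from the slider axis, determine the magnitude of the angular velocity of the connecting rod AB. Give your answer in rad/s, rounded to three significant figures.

20.7

ω = 158.7 rad/s (converted from 1515 rpm).
The rod makes angle φ with the slider axis where L sinφ = r sinθ; differentiating, L cosφ·φ̇ = r ω cosθ.
L cosφ = √(L² − r² sin²θ) = 0.077712 m.
|ω_rod| = r ω |cosθ| / √(L² − r² sin²θ) = 0.0196·158.7·0.51803/0.077712 = 20.728 rad/s.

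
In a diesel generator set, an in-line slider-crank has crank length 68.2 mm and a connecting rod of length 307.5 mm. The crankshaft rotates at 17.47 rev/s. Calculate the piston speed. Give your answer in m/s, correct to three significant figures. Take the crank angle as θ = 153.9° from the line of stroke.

ω = 2π·17.5 = 109.8 rad/s
For an in-line slider-crank, x = r cosθ + √(L² − r² sin²θ), so v = −rω sinθ·[1 + r cosθ/√(L² − r² sin²θ)].
With r = 0.0682 m, L = 0.3075 m, θ = 153.9°: √(L² − r² sin²θ) = 0.30603 m.
v = −0.0682·109.8·0.43994·[1 + 0.0682·-0.89803/0.30603] = -2.6343 m/s.
|v| = 2.6343 m/s.

2.63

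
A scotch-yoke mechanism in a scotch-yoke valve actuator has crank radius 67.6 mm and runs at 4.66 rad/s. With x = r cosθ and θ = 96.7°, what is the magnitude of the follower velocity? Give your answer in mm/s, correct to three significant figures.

ω = 4.66 rad/s
x = r cosθ ⇒ ẋ = −rω sinθ.
|v| = rω|sinθ| = 0.0676·4.66·|sin 96.7°| = 0.31286 m/s = 312.86 mm/s.

313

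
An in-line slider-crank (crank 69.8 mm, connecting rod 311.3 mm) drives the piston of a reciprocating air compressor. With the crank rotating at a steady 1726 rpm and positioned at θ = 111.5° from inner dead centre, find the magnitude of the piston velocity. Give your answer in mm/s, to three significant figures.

10800

ω = 2π·1726/60 = 180.7 rad/s
For an in-line slider-crank, x = r cosθ + √(L² − r² sin²θ), so v = −rω sinθ·[1 + r cosθ/√(L² − r² sin²θ)].
With r = 0.0698 m, L = 0.3113 m, θ = 111.5°: √(L² − r² sin²θ) = 0.30445 m.
v = −0.0698·180.7·0.93042·[1 + 0.0698·-0.36650/0.30445] = -10.752 m/s.
|v| = 10.752 m/s = 10752 mm/s.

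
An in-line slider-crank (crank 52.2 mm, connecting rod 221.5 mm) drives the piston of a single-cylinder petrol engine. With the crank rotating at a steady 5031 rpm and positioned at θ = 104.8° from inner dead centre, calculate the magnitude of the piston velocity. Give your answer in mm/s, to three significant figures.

ω = 2π·5031/60 = 526.8 rad/s
For an in-line slider-crank, x = r cosθ + √(L² − r² sin²θ), so v = −rω sinθ·[1 + r cosθ/√(L² − r² sin²θ)].
With r = 0.0522 m, L = 0.2215 m, θ = 104.8°: √(L² − r² sin²θ) = 0.21567 m.
v = −0.0522·526.8·0.96682·[1 + 0.0522·-0.25545/0.21567] = -24.945 m/s.
|v| = 24.945 m/s = 24945 mm/s.

24900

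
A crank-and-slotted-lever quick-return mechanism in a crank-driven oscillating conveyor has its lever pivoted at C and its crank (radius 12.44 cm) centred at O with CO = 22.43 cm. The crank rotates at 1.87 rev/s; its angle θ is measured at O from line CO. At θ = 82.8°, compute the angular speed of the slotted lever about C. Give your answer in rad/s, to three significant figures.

3.06

ω = 11.75 rad/s (from 1.87 rev/s).
Crank pin A relative to C: A = (d + r cosθ, r sinθ); lever angle φ = atan2(r sinθ, d + r cosθ).
Differentiating tanφ: φ̇ = rω(d cosθ + r)/(d² + r² + 2dr cosθ).
d² + r² + 2dr cosθ = |CA|² = 0.0727802 m²;  d cosθ + r = +0.15251 m.
|ω_lever| = |0.1244·11.75·+0.15251| / 0.0727802 = 3.0629 rad/s.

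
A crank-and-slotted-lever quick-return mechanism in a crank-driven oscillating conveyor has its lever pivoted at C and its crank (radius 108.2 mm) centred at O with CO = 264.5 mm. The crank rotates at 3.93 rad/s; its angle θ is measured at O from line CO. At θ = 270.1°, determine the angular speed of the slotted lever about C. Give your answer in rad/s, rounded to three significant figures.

0.565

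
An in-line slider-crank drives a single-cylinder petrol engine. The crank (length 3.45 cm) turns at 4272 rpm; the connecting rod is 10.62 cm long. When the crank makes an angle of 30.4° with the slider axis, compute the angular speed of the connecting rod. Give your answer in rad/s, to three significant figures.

127

ω = 447.4 rad/s (converted from 4272 rpm).
The rod makes angle φ with the slider axis where L sinφ = r sinθ; differentiating, L cosφ·φ̇ = r ω cosθ.
L cosφ = √(L² − r² sin²θ) = 0.10476 m.
|ω_rod| = r ω |cosθ| / √(L² − r² sin²θ) = 0.0345·447.4·0.86251/0.10476 = 127.08 rad/s.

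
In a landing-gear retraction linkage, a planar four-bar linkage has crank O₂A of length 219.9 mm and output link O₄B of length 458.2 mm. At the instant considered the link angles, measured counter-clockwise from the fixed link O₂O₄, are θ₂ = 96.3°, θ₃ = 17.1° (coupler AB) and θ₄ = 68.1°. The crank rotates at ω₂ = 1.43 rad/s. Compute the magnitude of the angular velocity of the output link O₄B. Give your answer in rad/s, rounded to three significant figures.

0.867

ω₂ = 1.43 rad/s
Differentiating the loop-closure r₂e^{iθ₂}+r₃e^{iθ₃}=r₁+r₄e^{iθ₄} gives r₂ω₂e^{iθ₂}+r₃ω₃e^{iθ₃}=r₄ω₄e^{iθ₄}.
Eliminating the other unknown: ω₄ = r₂ω₂ sin(θ₂−θ₃) / [r₄ sin(θ₄−θ₃)].
Numerator sine = +0.98229; denominator sine = +0.77715.
Result = 0.2199·1.43·(+0.98229) / (0.4582·(+0.77715)) = +0.86745 rad/s; magnitude 0.86745 rad/s.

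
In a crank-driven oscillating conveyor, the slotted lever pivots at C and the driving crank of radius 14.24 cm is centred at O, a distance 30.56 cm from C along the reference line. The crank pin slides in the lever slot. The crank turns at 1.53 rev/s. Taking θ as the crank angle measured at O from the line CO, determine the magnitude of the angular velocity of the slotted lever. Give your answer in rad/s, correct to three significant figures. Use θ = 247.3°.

0.418

ω = 9.613 rad/s (from 1.53 rev/s).
Crank pin A relative to C: A = (d + r cosθ, r sinθ); lever angle φ = atan2(r sinθ, d + r cosθ).
Differentiating tanφ: φ̇ = rω(d cosθ + r)/(d² + r² + 2dr cosθ).
d² + r² + 2dr cosθ = |CA|² = 0.0800818 m²;  d cosθ + r = +0.024467 m.
|ω_lever| = |0.1424·9.613·+0.024467| / 0.0800818 = 0.41824 rad/s.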